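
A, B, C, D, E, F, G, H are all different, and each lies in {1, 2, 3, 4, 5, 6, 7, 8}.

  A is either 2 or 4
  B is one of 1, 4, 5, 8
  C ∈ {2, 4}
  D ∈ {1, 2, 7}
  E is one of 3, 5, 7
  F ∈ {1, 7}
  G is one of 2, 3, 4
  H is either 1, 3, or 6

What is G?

3

The 8 variables draw from only 8 values {1, 2, 3, 4, 5, 6, 7, 8}, so each is used; only H can be 6, hence H = 6.
The 7 still-open variables draw from only 7 values {1, 2, 3, 4, 5, 7, 8}, so each is used; only B can be 8, hence B = 8.
Among the 6 still-open variables, 5 fits only E (and all 6 values in {1, 2, 3, 4, 5, 7} must be used), so E = 5.
Among the 5 still-open variables, 3 fits only G (and all 5 values in {1, 2, 3, 4, 7} must be used), so G = 3.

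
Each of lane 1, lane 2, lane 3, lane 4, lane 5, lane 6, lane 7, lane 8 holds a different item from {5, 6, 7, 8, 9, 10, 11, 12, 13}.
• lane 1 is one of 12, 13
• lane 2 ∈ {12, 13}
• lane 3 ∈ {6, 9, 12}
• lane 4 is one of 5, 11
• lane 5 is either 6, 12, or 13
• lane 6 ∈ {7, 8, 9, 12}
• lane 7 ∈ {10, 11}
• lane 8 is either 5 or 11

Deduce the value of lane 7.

10

The 2 variables lane 1 and lane 2 are confined to {12, 13}, which locks those values in; drop them from lane 3, lane 5, lane 6.
That leaves lane 5 = 6. Eliminate 6 elsewhere: lane 3.
lane 3 has just one choice, so lane 3 = 9. Strike 9 from lane 6.
The 2 variables lane 4 and lane 8 are confined to {5, 11}, which locks those values in; drop them from lane 7.
So lane 7 = 10.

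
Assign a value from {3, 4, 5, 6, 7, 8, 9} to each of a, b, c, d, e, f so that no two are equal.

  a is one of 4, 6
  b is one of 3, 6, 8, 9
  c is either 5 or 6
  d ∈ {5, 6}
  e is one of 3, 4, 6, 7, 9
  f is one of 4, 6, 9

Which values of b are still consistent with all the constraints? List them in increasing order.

3, 8

c and d share exactly the 2 values {5, 6}; by pigeonhole those values go to them, so strike 5, 6 from a, b, e, f.
That leaves a = 4. Eliminate 4 elsewhere: e, f.
f has just one choice, so f = 9. So b, e can't be 9.
No further eliminations apply; b can still be any of 3, 8.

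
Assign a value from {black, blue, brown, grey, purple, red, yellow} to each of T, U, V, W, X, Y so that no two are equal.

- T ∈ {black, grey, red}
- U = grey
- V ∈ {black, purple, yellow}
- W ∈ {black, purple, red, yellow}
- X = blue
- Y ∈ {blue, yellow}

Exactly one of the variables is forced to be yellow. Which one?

Y

U's domain is down to {grey}, so U = grey. Eliminate grey elsewhere: T.
X must be blue (only option left). Strike blue from Y.
So yellow goes to Y.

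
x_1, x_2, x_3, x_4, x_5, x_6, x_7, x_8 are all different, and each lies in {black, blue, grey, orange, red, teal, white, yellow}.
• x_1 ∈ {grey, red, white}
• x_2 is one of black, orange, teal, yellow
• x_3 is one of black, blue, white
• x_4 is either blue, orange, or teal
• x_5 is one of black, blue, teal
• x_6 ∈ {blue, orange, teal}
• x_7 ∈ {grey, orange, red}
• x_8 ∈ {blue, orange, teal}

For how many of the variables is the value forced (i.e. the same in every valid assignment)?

3

The 8 variables draw from only 8 values {black, blue, grey, orange, red, teal, white, yellow}, so each is used; only x_2 can be yellow, hence x_2 = yellow.
x_4, x_6, x_8 between them cover only {blue, orange, teal} — a naked triple. Remove those values from x_3, x_5, x_7.
x_5's domain is down to {black}, so x_5 = black. Strike black from x_3.
x_3 has just one choice, so x_3 = white. Strike white from x_1.
Determined: x_2=yellow, x_3=white, x_5=black. The other variables each still have more than one consistent value. That makes 3.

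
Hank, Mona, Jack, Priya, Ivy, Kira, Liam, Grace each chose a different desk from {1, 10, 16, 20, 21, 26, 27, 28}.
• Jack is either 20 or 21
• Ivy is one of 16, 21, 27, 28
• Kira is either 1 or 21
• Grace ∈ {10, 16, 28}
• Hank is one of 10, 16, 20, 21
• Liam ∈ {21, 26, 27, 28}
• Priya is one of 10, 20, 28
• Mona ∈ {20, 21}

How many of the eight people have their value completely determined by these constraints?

The 8 variables draw from only 8 values {1, 10, 16, 20, 21, 26, 27, 28}, so each is used; only Kira can be 1, hence Kira = 1.
Among the 7 still-open variables, 26 fits only Liam (and all 7 values in {10, 16, 20, 21, 26, 27, 28} must be used), so Liam = 26.
The 6 still-open variables together cover exactly {10, 16, 20, 21, 27, 28} — 6 values for 6 variables — and 27 appears only in Ivy's list, so Ivy = 27.
Mona and Jack share exactly the 2 values {20, 21}; by pigeonhole those values go to them, so strike 20, 21 from Hank, Priya.
Determined: Ivy=27, Kira=1, Liam=26. The other people each still have more than one consistent value. That makes 3.

3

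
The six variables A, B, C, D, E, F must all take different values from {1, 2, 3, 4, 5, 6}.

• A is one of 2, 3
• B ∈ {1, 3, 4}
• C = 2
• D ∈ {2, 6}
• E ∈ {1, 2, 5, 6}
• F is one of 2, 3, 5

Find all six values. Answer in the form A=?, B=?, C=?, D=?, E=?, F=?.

C's domain is down to {2}, so C = 2. So A, D, E, F can't be 2.
D has just one choice, so D = 6. Eliminate 6 elsewhere: E.
A's domain is down to {3}, so A = 3. Strike 3 from B, F.
That leaves F = 5. Remove 5 from E.
That leaves E = 1. Strike 1 from B.
B's domain is down to {4}, so B = 4.

A=3, B=4, C=2, D=6, E=1, F=5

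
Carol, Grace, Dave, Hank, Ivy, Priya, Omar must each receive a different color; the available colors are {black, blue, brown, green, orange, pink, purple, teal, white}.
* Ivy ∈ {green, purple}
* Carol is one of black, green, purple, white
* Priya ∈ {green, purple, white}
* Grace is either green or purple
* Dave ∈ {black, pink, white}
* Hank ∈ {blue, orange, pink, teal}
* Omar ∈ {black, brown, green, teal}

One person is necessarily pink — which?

Dave

Grace and Ivy share exactly the 2 values {green, purple}; by pigeonhole those values go to them, so strike green, purple from Carol, Priya, Omar.
That leaves Priya = white. Remove white from Carol, Dave.
Carol must be black (only option left). Eliminate black elsewhere: Dave, Omar.
So pink goes to Dave.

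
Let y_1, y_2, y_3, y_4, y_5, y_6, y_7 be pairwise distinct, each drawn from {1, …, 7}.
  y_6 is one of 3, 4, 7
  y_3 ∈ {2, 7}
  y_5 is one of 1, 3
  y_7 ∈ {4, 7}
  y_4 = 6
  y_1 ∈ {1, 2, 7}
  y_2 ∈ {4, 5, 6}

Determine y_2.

5

y_4 must be 6 (only option left). Eliminate 6 elsewhere: y_2.
The 6 still-open variables together cover exactly {1, 2, 3, 4, 5, 7} — 6 values for 6 variables — and 5 appears only in y_2's list, so y_2 = 5.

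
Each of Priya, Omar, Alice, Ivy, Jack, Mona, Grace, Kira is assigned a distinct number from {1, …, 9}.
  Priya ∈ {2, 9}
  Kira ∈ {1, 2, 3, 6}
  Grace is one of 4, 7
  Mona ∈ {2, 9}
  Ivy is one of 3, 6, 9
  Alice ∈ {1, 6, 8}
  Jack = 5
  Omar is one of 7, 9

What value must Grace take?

4

Jack has just one choice, so Jack = 5.
Priya and Mona between them cover only {2, 9} — a naked pair. Remove those values from Omar, Ivy, Kira.
Omar has just one choice, so Omar = 7. So Grace can't be 7.
So Grace = 4.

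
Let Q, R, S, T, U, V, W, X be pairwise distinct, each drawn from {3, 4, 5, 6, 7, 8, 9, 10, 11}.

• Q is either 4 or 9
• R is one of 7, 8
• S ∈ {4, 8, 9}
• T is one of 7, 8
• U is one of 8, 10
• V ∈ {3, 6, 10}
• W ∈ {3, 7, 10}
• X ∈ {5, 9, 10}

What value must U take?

10

The 8 variables draw from only 8 values {3, 4, 5, 6, 7, 8, 9, 10}, so each is used; only X can be 5, hence X = 5.
Among the 7 still-open variables, 6 fits only V (and all 7 values in {3, 4, 6, 7, 8, 9, 10} must be used), so V = 6.
The 6 still-open variables together cover exactly {3, 4, 7, 8, 9, 10} — 6 values for 6 variables — and 3 appears only in W's list, so W = 3.
Among the 5 still-open variables, 10 fits only U (and all 5 values in {4, 7, 8, 9, 10} must be used), so U = 10.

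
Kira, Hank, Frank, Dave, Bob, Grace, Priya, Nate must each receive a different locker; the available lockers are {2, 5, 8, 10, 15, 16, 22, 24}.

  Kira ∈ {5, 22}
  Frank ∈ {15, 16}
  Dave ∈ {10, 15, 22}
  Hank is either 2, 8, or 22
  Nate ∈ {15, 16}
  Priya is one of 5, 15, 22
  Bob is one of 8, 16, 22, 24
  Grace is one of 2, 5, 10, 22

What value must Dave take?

10

The 8 variables draw from only 8 values {2, 5, 8, 10, 15, 16, 22, 24}, so each is used; only Bob can be 24, hence Bob = 24.
The 7 still-open variables together cover exactly {2, 5, 8, 10, 15, 16, 22} — 7 values for 7 variables — and 8 appears only in Hank's list, so Hank = 8.
The 6 still-open variables draw from only 6 values {2, 5, 10, 15, 16, 22}, so each is used; only Grace can be 2, hence Grace = 2.
The 5 still-open variables draw from only 5 values {5, 10, 15, 16, 22}, so each is used; only Dave can be 10, hence Dave = 10.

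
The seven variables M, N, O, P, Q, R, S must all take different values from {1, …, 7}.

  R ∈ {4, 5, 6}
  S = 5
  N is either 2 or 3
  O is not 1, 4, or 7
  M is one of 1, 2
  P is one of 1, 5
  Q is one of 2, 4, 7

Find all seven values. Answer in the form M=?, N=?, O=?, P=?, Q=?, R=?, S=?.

M=2, N=3, O=6, P=1, Q=7, R=4, S=5

S has just one choice, so S = 5. So O, P, R can't be 5.
P has just one choice, so P = 1. Strike 1 from M.
M must be 2 (only option left). So N, O, Q can't be 2.
N's domain is down to {3}, so N = 3. Remove 3 from O.
O's domain is down to {6}, so O = 6. So R can't be 6.
R has just one choice, so R = 4. Strike 4 from Q.
Q's domain is down to {7}, so Q = 7.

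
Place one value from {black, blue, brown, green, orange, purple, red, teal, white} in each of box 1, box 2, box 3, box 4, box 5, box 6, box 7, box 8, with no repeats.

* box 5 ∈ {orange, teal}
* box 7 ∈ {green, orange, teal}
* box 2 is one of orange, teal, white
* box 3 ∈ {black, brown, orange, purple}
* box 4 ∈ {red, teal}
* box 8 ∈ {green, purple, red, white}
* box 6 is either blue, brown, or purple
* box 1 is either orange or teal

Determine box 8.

box 1 and box 5 share exactly the 2 values {orange, teal}; by pigeonhole those values go to them, so strike orange, teal from box 2, box 3, box 4, box 7.
That leaves box 2 = white. Eliminate white elsewhere: box 8.
box 4 must be red (only option left). Strike red from box 8.
That leaves box 7 = green. Remove green from box 8.
So box 8 = purple.

purple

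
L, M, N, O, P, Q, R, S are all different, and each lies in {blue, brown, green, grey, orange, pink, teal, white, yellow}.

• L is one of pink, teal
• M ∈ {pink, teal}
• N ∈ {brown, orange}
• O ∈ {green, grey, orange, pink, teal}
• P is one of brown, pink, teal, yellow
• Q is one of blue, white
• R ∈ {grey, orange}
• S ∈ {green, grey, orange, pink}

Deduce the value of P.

The 2 variables L and M are confined to {pink, teal}, which locks those values in; drop them from O, P, S.
The 3 variables O, R, S are confined to {green, grey, orange}, which locks those values in; drop them from N.
N has just one choice, so N = brown. So P can't be brown.
So P = yellow.

yellow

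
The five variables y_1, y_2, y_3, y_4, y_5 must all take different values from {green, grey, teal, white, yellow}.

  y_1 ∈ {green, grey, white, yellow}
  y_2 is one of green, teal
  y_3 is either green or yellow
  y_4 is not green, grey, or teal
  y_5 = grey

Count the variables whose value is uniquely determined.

2

y_5 must be grey (only option left). Strike grey from y_1.
The 4 still-open variables draw from only 4 values {green, teal, white, yellow}, so each is used; only y_2 can be teal, hence y_2 = teal.
Determined: y_2=teal, y_5=grey. The other variables each still have more than one consistent value. That makes 2.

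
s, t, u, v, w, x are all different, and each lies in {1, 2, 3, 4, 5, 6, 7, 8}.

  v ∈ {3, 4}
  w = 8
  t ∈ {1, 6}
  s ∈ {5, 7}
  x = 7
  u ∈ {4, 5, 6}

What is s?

w's domain is down to {8}, so w = 8.
x must be 7 (only option left). Remove 7 from s.
So s = 5.

5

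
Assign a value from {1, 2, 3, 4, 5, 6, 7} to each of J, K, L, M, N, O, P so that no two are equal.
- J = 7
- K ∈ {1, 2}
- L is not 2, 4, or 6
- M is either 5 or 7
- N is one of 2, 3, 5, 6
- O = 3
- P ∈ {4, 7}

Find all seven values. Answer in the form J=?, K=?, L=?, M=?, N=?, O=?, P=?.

J has just one choice, so J = 7. So L, M, P can't be 7.
That leaves M = 5. Strike 5 from L, N.
That leaves O = 3. Strike 3 from L, N.
P's domain is down to {4}, so P = 4.
L's domain is down to {1}, so L = 1. Eliminate 1 elsewhere: K.
K's domain is down to {2}, so K = 2. Remove 2 from N.
N has just one choice, so N = 6.

J=7, K=2, L=1, M=5, N=6, O=3, P=4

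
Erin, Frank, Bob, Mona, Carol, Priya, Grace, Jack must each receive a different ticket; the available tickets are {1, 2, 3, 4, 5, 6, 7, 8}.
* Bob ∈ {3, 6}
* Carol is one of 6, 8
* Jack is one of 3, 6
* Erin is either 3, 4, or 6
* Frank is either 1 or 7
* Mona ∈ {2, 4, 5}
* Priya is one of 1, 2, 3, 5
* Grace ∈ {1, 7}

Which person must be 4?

Erin

Among the 8 variables, 8 fits only Carol (and all 8 values in {1, 2, 3, 4, 5, 6, 7, 8} must be used), so Carol = 8.
Frank and Grace between them cover only {1, 7} — a naked pair. Remove those values from Priya.
Bob and Jack share exactly the 2 values {3, 6}; by pigeonhole those values go to them, so strike 3, 6 from Erin, Priya.
So 4 goes to Erin.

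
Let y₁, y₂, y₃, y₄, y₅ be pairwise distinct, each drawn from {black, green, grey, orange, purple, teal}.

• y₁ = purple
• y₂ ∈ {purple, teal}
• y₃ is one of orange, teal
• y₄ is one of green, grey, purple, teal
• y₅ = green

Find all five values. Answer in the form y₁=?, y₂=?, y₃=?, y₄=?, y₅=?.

y₁'s domain is down to {purple}, so y₁ = purple. Eliminate purple elsewhere: y₂, y₄.
y₂ must be teal (only option left). Eliminate teal elsewhere: y₃, y₄.
y₃'s domain is down to {orange}, so y₃ = orange.
y₅'s domain is down to {green}, so y₅ = green. Remove green from y₄.
y₄ has just one choice, so y₄ = grey.

y₁=purple, y₂=teal, y₃=orange, y₄=grey, y₅=green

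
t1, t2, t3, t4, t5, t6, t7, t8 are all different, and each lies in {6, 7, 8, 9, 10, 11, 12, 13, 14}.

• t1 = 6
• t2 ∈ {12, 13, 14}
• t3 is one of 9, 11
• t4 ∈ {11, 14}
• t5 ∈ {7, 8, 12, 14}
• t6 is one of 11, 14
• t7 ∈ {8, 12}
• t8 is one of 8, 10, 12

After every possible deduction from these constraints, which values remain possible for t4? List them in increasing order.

11, 14

t1's domain is down to {6}, so t1 = 6.
t4 and t6 share exactly the 2 values {11, 14}; by pigeonhole those values go to them, so strike 11, 14 from t2, t3, t5.
That leaves t3 = 9.
No further eliminations apply; t4 can still be any of 11, 14.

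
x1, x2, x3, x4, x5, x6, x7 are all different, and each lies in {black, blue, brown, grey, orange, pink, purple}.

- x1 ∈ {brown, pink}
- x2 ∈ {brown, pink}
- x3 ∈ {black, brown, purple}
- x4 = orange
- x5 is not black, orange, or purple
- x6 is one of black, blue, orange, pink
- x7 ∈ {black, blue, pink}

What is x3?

purple

x4 has just one choice, so x4 = orange. Remove orange from x6.
The 6 still-open variables together cover exactly {black, blue, brown, grey, pink, purple} — 6 values for 6 variables — and grey appears only in x5's list, so x5 = grey.
Among the 5 still-open variables, purple fits only x3 (and all 5 values in {black, blue, brown, pink, purple} must be used), so x3 = purple.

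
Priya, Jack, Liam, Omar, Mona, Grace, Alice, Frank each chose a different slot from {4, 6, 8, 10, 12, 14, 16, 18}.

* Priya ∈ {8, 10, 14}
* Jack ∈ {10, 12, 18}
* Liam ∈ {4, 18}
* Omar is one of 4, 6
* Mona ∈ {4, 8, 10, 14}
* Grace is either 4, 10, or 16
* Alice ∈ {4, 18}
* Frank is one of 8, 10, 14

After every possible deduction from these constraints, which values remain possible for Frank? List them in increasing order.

The 8 variables draw from only 8 values {4, 6, 8, 10, 12, 14, 16, 18}, so each is used; only Omar can be 6, hence Omar = 6.
The 7 still-open variables draw from only 7 values {4, 8, 10, 12, 14, 16, 18}, so each is used; only Jack can be 12, hence Jack = 12.
Among the 6 still-open variables, 16 fits only Grace (and all 6 values in {4, 8, 10, 14, 16, 18} must be used), so Grace = 16.
The 2 variables Liam and Alice are confined to {4, 18}, which locks those values in; drop them from Mona.
No further eliminations apply; Frank can still be any of 8, 10, 14.

8, 10, 14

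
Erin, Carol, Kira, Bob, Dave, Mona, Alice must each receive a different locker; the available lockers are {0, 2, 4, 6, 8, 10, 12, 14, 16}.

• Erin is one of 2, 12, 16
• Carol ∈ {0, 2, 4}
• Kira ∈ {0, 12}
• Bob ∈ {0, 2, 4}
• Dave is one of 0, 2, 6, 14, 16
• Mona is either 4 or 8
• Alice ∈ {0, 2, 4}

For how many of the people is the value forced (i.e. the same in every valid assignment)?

Carol, Bob, Alice share exactly the 3 values {0, 2, 4}; by pigeonhole those values go to them, so strike 0, 2, 4 from Erin, Kira, Dave, Mona.
Kira has just one choice, so Kira = 12. Eliminate 12 elsewhere: Erin.
Mona has just one choice, so Mona = 8.
Erin must be 16 (only option left). Remove 16 from Dave.
Determined: Erin=16, Kira=12, Mona=8. The other people each still have more than one consistent value. That makes 3.

3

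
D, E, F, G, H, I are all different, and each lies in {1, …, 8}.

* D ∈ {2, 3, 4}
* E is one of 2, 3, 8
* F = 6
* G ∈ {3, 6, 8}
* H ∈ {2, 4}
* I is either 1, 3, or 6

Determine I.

F's domain is down to {6}, so F = 6. So G, I can't be 6.
The 5 still-open variables together cover exactly {1, 2, 3, 4, 8} — 5 values for 5 variables — and 1 appears only in I's list, so I = 1.

1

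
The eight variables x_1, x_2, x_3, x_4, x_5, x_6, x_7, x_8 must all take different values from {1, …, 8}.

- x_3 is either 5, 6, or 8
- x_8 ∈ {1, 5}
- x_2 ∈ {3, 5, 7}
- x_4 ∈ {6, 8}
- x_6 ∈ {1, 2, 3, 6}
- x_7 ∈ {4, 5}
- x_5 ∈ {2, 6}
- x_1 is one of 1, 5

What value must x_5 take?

The 8 variables together cover exactly {1, 2, 3, 4, 5, 6, 7, 8} — 8 values for 8 variables — and 4 appears only in x_7's list, so x_7 = 4.
The 7 still-open variables together cover exactly {1, 2, 3, 5, 6, 7, 8} — 7 values for 7 variables — and 7 appears only in x_2's list, so x_2 = 7.
Among the 6 still-open variables, 3 fits only x_6 (and all 6 values in {1, 2, 3, 5, 6, 8} must be used), so x_6 = 3.
The 5 still-open variables draw from only 5 values {1, 2, 5, 6, 8}, so each is used; only x_5 can be 2, hence x_5 = 2.

2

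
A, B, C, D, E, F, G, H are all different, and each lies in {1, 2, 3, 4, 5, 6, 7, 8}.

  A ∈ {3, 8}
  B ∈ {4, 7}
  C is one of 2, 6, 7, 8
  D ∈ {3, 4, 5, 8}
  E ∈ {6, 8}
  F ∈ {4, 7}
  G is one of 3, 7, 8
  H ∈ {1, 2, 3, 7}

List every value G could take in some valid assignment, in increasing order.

3, 8

Among the 8 variables, 1 fits only H (and all 8 values in {1, 2, 3, 4, 5, 6, 7, 8} must be used), so H = 1.
The 7 still-open variables draw from only 7 values {2, 3, 4, 5, 6, 7, 8}, so each is used; only C can be 2, hence C = 2.
The 6 still-open variables draw from only 6 values {3, 4, 5, 6, 7, 8}, so each is used; only D can be 5, hence D = 5.
The 5 still-open variables draw from only 5 values {3, 4, 6, 7, 8}, so each is used; only E can be 6, hence E = 6.
B and F between them cover only {4, 7} — a naked pair. Remove those values from G.
No further eliminations apply; G can still be any of 3, 8.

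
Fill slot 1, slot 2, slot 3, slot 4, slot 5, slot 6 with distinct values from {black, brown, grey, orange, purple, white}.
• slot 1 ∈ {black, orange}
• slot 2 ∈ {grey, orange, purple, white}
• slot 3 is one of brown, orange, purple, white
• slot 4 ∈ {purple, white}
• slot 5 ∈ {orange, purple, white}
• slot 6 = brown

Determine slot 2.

slot 6 has just one choice, so slot 6 = brown. Strike brown from slot 3.
The 5 still-open variables draw from only 5 values {black, grey, orange, purple, white}, so each is used; only slot 1 can be black, hence slot 1 = black.
The 4 still-open variables together cover exactly {grey, orange, purple, white} — 4 values for 4 variables — and grey appears only in slot 2's list, so slot 2 = grey.

grey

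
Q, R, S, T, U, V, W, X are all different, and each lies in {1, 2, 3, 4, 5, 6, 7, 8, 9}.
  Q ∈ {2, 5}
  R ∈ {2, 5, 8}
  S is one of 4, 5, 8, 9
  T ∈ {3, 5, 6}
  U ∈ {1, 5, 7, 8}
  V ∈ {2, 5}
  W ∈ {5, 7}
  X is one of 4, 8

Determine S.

9

The 2 variables Q and V are confined to {2, 5}, which locks those values in; drop them from R, S, T, U, W.
R must be 8 (only option left). Eliminate 8 elsewhere: S, U, X.
W's domain is down to {7}, so W = 7. Strike 7 from U.
X's domain is down to {4}, so X = 4. Eliminate 4 elsewhere: S.
So S = 9.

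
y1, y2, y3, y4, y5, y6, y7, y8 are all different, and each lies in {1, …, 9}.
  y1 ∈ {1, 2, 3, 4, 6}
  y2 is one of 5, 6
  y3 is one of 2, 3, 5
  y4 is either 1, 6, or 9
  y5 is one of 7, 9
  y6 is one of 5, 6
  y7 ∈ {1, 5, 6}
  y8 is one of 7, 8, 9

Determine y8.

8

y2 and y6 between them cover only {5, 6} — a naked pair. Remove those values from y1, y3, y4, y7.
That leaves y7 = 1. Eliminate 1 elsewhere: y1, y4.
That leaves y4 = 9. Eliminate 9 elsewhere: y5, y8.
y5's domain is down to {7}, so y5 = 7. Strike 7 from y8.
So y8 = 8.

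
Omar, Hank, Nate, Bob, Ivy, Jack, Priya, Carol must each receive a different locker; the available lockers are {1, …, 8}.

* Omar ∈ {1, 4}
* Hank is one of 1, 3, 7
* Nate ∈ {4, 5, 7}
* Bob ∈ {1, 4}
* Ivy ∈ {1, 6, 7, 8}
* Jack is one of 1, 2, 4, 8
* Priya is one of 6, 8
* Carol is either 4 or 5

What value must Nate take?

The 8 variables together cover exactly {1, 2, 3, 4, 5, 6, 7, 8} — 8 values for 8 variables — and 2 appears only in Jack's list, so Jack = 2.
Among the 7 still-open variables, 3 fits only Hank (and all 7 values in {1, 3, 4, 5, 6, 7, 8} must be used), so Hank = 3.
The 2 variables Omar and Bob are confined to {1, 4}, which locks those values in; drop them from Nate, Ivy, Carol.
That leaves Carol = 5. So Nate can't be 5.
So Nate = 7.

7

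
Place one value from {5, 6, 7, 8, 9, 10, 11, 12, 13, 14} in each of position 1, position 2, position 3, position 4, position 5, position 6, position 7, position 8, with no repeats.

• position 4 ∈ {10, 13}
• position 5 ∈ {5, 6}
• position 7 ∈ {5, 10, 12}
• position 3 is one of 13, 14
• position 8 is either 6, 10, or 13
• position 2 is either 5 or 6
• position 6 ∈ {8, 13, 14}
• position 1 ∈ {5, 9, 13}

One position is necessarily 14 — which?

position 3

The 8 variables draw from only 8 values {5, 6, 8, 9, 10, 12, 13, 14}, so each is used; only position 6 can be 8, hence position 6 = 8.
The 7 still-open variables together cover exactly {5, 6, 9, 10, 12, 13, 14} — 7 values for 7 variables — and 9 appears only in position 1's list, so position 1 = 9.
The 6 still-open variables together cover exactly {5, 6, 10, 12, 13, 14} — 6 values for 6 variables — and 12 appears only in position 7's list, so position 7 = 12.
The 5 still-open variables together cover exactly {5, 6, 10, 13, 14} — 5 values for 5 variables — and 14 appears only in position 3's list, so position 3 = 14.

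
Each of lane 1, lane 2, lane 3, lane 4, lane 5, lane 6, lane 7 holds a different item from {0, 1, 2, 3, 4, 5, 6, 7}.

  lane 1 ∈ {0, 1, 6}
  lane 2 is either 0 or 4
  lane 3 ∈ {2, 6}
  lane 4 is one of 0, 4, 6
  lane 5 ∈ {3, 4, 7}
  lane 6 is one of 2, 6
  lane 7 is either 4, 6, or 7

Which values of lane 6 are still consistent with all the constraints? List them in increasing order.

The 7 variables together cover exactly {0, 1, 2, 3, 4, 6, 7} — 7 values for 7 variables — and 1 appears only in lane 1's list, so lane 1 = 1.
The 6 still-open variables draw from only 6 values {0, 2, 3, 4, 6, 7}, so each is used; only lane 5 can be 3, hence lane 5 = 3.
The 5 still-open variables draw from only 5 values {0, 2, 4, 6, 7}, so each is used; only lane 7 can be 7, hence lane 7 = 7.
lane 3 and lane 6 between them cover only {2, 6} — a naked pair. Remove those values from lane 4.
No further eliminations apply; lane 6 can still be any of 2, 6.

2, 6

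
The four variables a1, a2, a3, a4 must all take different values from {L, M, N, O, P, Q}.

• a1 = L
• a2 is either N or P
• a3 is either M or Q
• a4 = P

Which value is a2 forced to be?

N

a1 must be L (only option left).
That leaves a4 = P. Strike P from a2.
So a2 = N.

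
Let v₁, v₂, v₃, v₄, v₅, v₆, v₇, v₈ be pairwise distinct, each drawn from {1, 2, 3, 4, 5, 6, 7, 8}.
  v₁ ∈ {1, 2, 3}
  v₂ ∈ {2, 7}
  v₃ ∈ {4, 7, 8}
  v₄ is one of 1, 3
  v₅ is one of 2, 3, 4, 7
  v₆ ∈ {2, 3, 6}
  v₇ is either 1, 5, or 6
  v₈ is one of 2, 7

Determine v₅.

The 8 variables together cover exactly {1, 2, 3, 4, 5, 6, 7, 8} — 8 values for 8 variables — and 5 appears only in v₇'s list, so v₇ = 5.
The 7 still-open variables together cover exactly {1, 2, 3, 4, 6, 7, 8} — 7 values for 7 variables — and 6 appears only in v₆'s list, so v₆ = 6.
Among the 6 still-open variables, 8 fits only v₃ (and all 6 values in {1, 2, 3, 4, 7, 8} must be used), so v₃ = 8.
Among the 5 still-open variables, 4 fits only v₅ (and all 5 values in {1, 2, 3, 4, 7} must be used), so v₅ = 4.

4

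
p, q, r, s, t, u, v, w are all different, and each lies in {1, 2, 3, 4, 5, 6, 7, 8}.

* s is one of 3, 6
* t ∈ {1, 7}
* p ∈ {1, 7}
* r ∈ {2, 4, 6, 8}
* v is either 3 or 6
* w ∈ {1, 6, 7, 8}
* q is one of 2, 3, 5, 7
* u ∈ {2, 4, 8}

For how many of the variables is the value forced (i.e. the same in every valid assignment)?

Among the 8 variables, 5 fits only q (and all 8 values in {1, 2, 3, 4, 5, 6, 7, 8} must be used), so q = 5.
The 2 variables p and t are confined to {1, 7}, which locks those values in; drop them from w.
The 2 variables s and v are confined to {3, 6}, which locks those values in; drop them from r, w.
That leaves w = 8. So r, u can't be 8.
Determined: q=5, w=8. The other variables each still have more than one consistent value. That makes 2.

2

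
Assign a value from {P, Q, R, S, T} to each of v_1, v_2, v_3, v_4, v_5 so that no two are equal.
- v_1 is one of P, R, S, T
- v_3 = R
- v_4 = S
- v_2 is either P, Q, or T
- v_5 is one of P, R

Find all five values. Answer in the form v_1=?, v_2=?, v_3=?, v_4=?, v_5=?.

v_3 has just one choice, so v_3 = R. So v_1, v_5 can't be R.
v_4 must be S (only option left). So v_1 can't be S.
v_5 must be P (only option left). Remove P from v_1, v_2.
That leaves v_1 = T. So v_2 can't be T.
That leaves v_2 = Q.

v_1=T, v_2=Q, v_3=R, v_4=S, v_5=P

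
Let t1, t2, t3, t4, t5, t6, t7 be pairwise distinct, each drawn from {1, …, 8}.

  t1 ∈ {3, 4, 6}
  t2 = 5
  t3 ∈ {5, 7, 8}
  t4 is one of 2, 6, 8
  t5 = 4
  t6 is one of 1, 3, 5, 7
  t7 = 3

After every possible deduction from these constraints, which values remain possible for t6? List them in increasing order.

t2 must be 5 (only option left). Eliminate 5 elsewhere: t3, t6.
t5 has just one choice, so t5 = 4. Remove 4 from t1.
t7's domain is down to {3}, so t7 = 3. Eliminate 3 elsewhere: t1, t6.
That leaves t1 = 6. So t4 can't be 6.
No further eliminations apply; t6 can still be any of 1, 7.

1, 7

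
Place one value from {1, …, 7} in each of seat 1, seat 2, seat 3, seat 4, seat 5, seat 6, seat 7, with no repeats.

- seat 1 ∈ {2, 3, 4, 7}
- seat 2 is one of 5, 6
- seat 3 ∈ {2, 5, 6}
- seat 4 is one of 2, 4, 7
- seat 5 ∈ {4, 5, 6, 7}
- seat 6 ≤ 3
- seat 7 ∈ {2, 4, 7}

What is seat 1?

The 7 variables draw from only 7 values {1, 2, 3, 4, 5, 6, 7}, so each is used; only seat 6 can be 1, hence seat 6 = 1.
The 6 still-open variables together cover exactly {2, 3, 4, 5, 6, 7} — 6 values for 6 variables — and 3 appears only in seat 1's list, so seat 1 = 3.

3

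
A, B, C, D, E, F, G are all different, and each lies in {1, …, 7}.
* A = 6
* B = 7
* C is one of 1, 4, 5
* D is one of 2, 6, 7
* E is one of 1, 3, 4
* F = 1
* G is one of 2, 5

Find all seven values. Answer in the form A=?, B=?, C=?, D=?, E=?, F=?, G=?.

A's domain is down to {6}, so A = 6. Strike 6 from D.
B must be 7 (only option left). Remove 7 from D.
D has just one choice, so D = 2. So G can't be 2.
F's domain is down to {1}, so F = 1. Remove 1 from C, E.
G must be 5 (only option left). Eliminate 5 elsewhere: C.
C has just one choice, so C = 4. Strike 4 from E.
E must be 3 (only option left).

A=6, B=7, C=4, D=2, E=3, F=1, G=5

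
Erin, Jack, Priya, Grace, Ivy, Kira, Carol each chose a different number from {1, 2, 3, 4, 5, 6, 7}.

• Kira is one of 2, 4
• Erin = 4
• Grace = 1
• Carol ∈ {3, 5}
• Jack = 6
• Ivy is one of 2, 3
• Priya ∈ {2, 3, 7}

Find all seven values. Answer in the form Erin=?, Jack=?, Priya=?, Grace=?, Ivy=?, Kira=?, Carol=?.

Erin must be 4 (only option left). Remove 4 from Kira.
Jack has just one choice, so Jack = 6.
Grace must be 1 (only option left).
Kira's domain is down to {2}, so Kira = 2. Eliminate 2 elsewhere: Priya, Ivy.
That leaves Ivy = 3. Remove 3 from Priya, Carol.
Carol's domain is down to {5}, so Carol = 5.
Priya must be 7 (only option left).

Erin=4, Jack=6, Priya=7, Grace=1, Ivy=3, Kira=2, Carol=5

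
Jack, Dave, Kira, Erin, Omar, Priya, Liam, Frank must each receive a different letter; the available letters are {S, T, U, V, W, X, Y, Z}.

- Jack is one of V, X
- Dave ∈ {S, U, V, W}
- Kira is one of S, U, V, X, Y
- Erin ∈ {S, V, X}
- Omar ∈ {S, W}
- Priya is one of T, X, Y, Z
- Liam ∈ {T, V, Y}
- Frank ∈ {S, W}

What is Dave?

The 8 variables together cover exactly {S, T, U, V, W, X, Y, Z} — 8 values for 8 variables — and Z appears only in Priya's list, so Priya = Z.
The 7 still-open variables draw from only 7 values {S, T, U, V, W, X, Y}, so each is used; only Liam can be T, hence Liam = T.
The 6 still-open variables draw from only 6 values {S, U, V, W, X, Y}, so each is used; only Kira can be Y, hence Kira = Y.
The 5 still-open variables together cover exactly {S, U, V, W, X} — 5 values for 5 variables — and U appears only in Dave's list, so Dave = U.

U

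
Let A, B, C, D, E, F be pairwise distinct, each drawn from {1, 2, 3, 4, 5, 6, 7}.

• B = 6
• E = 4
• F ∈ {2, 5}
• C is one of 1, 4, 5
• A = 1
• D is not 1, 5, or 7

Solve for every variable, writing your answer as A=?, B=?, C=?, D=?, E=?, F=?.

A must be 1 (only option left). Eliminate 1 elsewhere: C.
That leaves B = 6. So D can't be 6.
E's domain is down to {4}, so E = 4. So C, D can't be 4.
C must be 5 (only option left). Eliminate 5 elsewhere: F.
F has just one choice, so F = 2. Strike 2 from D.
That leaves D = 3.

A=1, B=6, C=5, D=3, E=4, F=2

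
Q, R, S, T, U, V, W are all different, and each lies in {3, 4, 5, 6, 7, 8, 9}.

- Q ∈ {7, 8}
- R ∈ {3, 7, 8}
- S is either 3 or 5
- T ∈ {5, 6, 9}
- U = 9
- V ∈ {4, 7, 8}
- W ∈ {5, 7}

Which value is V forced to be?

U's domain is down to {9}, so U = 9. Eliminate 9 elsewhere: T.
The 6 still-open variables draw from only 6 values {3, 4, 5, 6, 7, 8}, so each is used; only V can be 4, hence V = 4.

4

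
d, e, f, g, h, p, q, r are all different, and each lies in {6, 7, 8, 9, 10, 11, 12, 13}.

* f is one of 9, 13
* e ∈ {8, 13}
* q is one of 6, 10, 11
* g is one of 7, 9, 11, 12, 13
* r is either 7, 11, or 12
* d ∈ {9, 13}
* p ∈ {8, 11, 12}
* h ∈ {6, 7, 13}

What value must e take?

The 8 variables draw from only 8 values {6, 7, 8, 9, 10, 11, 12, 13}, so each is used; only q can be 10, hence q = 10.
The 7 still-open variables draw from only 7 values {6, 7, 8, 9, 11, 12, 13}, so each is used; only h can be 6, hence h = 6.
d and f share exactly the 2 values {9, 13}; by pigeonhole those values go to them, so strike 9, 13 from e, g.
So e = 8.

8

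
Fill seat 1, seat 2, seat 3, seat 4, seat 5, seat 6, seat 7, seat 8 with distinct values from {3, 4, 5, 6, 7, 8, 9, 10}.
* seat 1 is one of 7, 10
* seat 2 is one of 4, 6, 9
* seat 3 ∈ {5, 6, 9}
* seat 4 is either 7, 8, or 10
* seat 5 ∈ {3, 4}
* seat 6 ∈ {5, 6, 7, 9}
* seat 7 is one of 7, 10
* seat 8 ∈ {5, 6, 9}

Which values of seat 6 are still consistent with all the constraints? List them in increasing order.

5, 6, 9

Among the 8 variables, 3 fits only seat 5 (and all 8 values in {3, 4, 5, 6, 7, 8, 9, 10} must be used), so seat 5 = 3.
Among the 7 still-open variables, 4 fits only seat 2 (and all 7 values in {4, 5, 6, 7, 8, 9, 10} must be used), so seat 2 = 4.
Among the 6 still-open variables, 8 fits only seat 4 (and all 6 values in {5, 6, 7, 8, 9, 10} must be used), so seat 4 = 8.
seat 1 and seat 7 between them cover only {7, 10} — a naked pair. Remove those values from seat 6.
No further eliminations apply; seat 6 can still be any of 5, 6, 9.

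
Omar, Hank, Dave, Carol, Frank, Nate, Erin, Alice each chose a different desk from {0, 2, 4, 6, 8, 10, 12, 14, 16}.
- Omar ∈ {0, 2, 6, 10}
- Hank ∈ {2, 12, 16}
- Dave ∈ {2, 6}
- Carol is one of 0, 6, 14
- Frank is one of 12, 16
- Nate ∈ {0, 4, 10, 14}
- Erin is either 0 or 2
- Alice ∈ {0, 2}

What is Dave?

Among the 8 variables, 4 fits only Nate (and all 8 values in {0, 2, 4, 6, 10, 12, 14, 16} must be used), so Nate = 4.
Among the 7 still-open variables, 10 fits only Omar (and all 7 values in {0, 2, 6, 10, 12, 14, 16} must be used), so Omar = 10.
Among the 6 still-open variables, 14 fits only Carol (and all 6 values in {0, 2, 6, 12, 14, 16} must be used), so Carol = 14.
The 5 still-open variables draw from only 5 values {0, 2, 6, 12, 16}, so each is used; only Dave can be 6, hence Dave = 6.

6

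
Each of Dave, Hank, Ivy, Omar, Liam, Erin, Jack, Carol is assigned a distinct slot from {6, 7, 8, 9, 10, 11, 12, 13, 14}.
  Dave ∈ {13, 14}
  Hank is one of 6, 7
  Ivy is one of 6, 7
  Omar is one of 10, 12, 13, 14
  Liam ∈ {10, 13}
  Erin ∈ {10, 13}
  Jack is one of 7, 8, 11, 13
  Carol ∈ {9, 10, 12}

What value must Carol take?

9

The 2 variables Hank and Ivy are confined to {6, 7}, which locks those values in; drop them from Jack.
The 2 variables Liam and Erin are confined to {10, 13}, which locks those values in; drop them from Dave, Omar, Jack, Carol.
Dave has just one choice, so Dave = 14. Strike 14 from Omar.
Omar must be 12 (only option left). So Carol can't be 12.
So Carol = 9.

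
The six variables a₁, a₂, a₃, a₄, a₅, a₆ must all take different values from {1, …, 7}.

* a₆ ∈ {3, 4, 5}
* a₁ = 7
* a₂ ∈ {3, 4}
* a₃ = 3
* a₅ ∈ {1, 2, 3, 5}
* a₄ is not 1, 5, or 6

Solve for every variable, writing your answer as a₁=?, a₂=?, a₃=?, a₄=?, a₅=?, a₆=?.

a₁=7, a₂=4, a₃=3, a₄=2, a₅=1, a₆=5

a₁'s domain is down to {7}, so a₁ = 7. Strike 7 from a₄.
a₃ must be 3 (only option left). Strike 3 from a₂, a₄, a₅, a₆.
That leaves a₂ = 4. So a₄, a₆ can't be 4.
That leaves a₄ = 2. Eliminate 2 elsewhere: a₅.
a₆ has just one choice, so a₆ = 5. Strike 5 from a₅.
That leaves a₅ = 1.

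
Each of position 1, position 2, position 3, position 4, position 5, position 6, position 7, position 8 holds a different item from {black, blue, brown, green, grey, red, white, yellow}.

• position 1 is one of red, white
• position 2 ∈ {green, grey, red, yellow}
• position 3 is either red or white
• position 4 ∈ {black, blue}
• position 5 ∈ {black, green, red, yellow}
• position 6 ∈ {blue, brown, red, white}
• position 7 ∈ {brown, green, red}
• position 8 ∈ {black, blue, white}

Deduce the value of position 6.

The 8 variables draw from only 8 values {black, blue, brown, green, grey, red, white, yellow}, so each is used; only position 2 can be grey, hence position 2 = grey.
The 7 still-open variables draw from only 7 values {black, blue, brown, green, red, white, yellow}, so each is used; only position 5 can be yellow, hence position 5 = yellow.
The 6 still-open variables draw from only 6 values {black, blue, brown, green, red, white}, so each is used; only position 7 can be green, hence position 7 = green.
The 5 still-open variables together cover exactly {black, blue, brown, red, white} — 5 values for 5 variables — and brown appears only in position 6's list, so position 6 = brown.

brown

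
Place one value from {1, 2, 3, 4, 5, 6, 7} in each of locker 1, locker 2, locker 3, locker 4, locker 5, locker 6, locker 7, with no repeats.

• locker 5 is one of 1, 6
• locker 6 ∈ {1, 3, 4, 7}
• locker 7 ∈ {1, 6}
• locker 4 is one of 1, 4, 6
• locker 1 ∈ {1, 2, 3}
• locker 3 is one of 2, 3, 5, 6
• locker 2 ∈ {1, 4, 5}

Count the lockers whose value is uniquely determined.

3

The 7 variables draw from only 7 values {1, 2, 3, 4, 5, 6, 7}, so each is used; only locker 6 can be 7, hence locker 6 = 7.
The 2 variables locker 5 and locker 7 are confined to {1, 6}, which locks those values in; drop them from locker 1, locker 2, locker 3, locker 4.
locker 4 must be 4 (only option left). Strike 4 from locker 2.
locker 2 must be 5 (only option left). Remove 5 from locker 3.
Determined: locker 2=5, locker 4=4, locker 6=7. The other lockers each still have more than one consistent value. That makes 3.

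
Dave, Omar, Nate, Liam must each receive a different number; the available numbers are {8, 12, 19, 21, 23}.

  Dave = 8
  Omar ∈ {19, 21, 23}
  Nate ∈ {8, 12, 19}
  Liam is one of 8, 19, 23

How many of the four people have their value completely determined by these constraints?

1

Dave has just one choice, so Dave = 8. Strike 8 from Nate, Liam.
Determined: Dave=8. The other people each still have more than one consistent value. That makes 1.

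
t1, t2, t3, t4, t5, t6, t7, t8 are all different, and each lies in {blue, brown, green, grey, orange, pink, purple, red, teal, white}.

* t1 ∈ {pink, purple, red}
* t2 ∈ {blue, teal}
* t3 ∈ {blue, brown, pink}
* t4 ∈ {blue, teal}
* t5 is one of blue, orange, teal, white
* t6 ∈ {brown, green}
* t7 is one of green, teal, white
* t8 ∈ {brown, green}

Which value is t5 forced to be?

orange

t2 and t4 share exactly the 2 values {blue, teal}; by pigeonhole those values go to them, so strike blue, teal from t3, t5, t7.
t6 and t8 share exactly the 2 values {brown, green}; by pigeonhole those values go to them, so strike brown, green from t3, t7.
t3 must be pink (only option left). Remove pink from t1.
That leaves t7 = white. Remove white from t5.
So t5 = orange.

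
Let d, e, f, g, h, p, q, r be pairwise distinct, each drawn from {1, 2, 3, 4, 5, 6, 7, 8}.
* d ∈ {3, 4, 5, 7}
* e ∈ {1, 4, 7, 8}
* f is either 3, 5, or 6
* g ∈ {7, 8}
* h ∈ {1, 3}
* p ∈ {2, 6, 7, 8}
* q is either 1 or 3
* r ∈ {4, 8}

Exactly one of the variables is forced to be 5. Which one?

The 8 variables together cover exactly {1, 2, 3, 4, 5, 6, 7, 8} — 8 values for 8 variables — and 2 appears only in p's list, so p = 2.
The 7 still-open variables together cover exactly {1, 3, 4, 5, 6, 7, 8} — 7 values for 7 variables — and 6 appears only in f's list, so f = 6.
Among the 6 still-open variables, 5 fits only d (and all 6 values in {1, 3, 4, 5, 7, 8} must be used), so d = 5.

d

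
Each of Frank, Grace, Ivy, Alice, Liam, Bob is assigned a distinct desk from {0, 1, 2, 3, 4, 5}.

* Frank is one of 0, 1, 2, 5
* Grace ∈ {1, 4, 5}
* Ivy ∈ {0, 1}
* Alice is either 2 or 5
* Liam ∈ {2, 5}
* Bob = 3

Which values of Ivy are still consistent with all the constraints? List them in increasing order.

0, 1

Bob must be 3 (only option left).
The 5 still-open variables draw from only 5 values {0, 1, 2, 4, 5}, so each is used; only Grace can be 4, hence Grace = 4.
Alice and Liam share exactly the 2 values {2, 5}; by pigeonhole those values go to them, so strike 2, 5 from Frank.
No further eliminations apply; Ivy can still be any of 0, 1.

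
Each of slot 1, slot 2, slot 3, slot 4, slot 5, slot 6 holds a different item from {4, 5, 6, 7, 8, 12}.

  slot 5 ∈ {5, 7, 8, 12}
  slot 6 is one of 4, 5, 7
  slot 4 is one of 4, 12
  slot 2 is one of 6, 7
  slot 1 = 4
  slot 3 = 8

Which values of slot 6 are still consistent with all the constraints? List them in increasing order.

slot 1's domain is down to {4}, so slot 1 = 4. Strike 4 from slot 4, slot 6.
slot 3 must be 8 (only option left). Eliminate 8 elsewhere: slot 5.
That leaves slot 4 = 12. Remove 12 from slot 5.
The 3 still-open variables draw from only 3 values {5, 6, 7}, so each is used; only slot 2 can be 6, hence slot 2 = 6.
No further eliminations apply; slot 6 can still be any of 5, 7.

5, 7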